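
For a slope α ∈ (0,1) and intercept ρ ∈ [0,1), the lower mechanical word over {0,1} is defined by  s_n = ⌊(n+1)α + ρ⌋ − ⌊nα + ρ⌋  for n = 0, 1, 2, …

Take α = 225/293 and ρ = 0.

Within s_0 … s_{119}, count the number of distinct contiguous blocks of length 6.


t_n = ⌊(n·225)/293⌋ for n = 0 … 120:
  n=0…9: ⌊0/293⌋=0 ⌊225/293⌋=0 ⌊450/293⌋=1 ⌊675/293⌋=2 ⌊900/293⌋=3 ⌊1125/293⌋=3 ⌊1350/293⌋=4 ⌊1575/293⌋=5 ⌊1800/293⌋=6 ⌊2025/293⌋=6
  n=10…19: ⌊2250/293⌋=7 ⌊2475/293⌋=8 ⌊2700/293⌋=9 ⌊2925/293⌋=9 ⌊3150/293⌋=10 ⌊3375/293⌋=11 ⌊3600/293⌋=12 ⌊3825/293⌋=13 ⌊4050/293⌋=13 ⌊4275/293⌋=14
  n=20…29: ⌊4500/293⌋=15 ⌊4725/293⌋=16 ⌊4950/293⌋=16 ⌊5175/293⌋=17 ⌊5400/293⌋=18 ⌊5625/293⌋=19 ⌊5850/293⌋=19 ⌊6075/293⌋=20 ⌊6300/293⌋=21 ⌊6525/293⌋=22
  n=30…39: ⌊6750/293⌋=23 ⌊6975/293⌋=23 ⌊7200/293⌋=24 ⌊7425/293⌋=25 ⌊7650/293⌋=26 ⌊7875/293⌋=26 ⌊8100/293⌋=27 ⌊8325/293⌋=28 ⌊8550/293⌋=29 ⌊8775/293⌋=29
  n=40…49: ⌊9000/293⌋=30 ⌊9225/293⌋=31 ⌊9450/293⌋=32 ⌊9675/293⌋=33 ⌊9900/293⌋=33 ⌊10125/293⌋=34 ⌊10350/293⌋=35 ⌊10575/293⌋=36 ⌊10800/293⌋=36 ⌊11025/293⌋=37
  n=50…59: ⌊11250/293⌋=38 ⌊11475/293⌋=39 ⌊11700/293⌋=39 ⌊11925/293⌋=40 ⌊12150/293⌋=41 ⌊12375/293⌋=42 ⌊12600/293⌋=43 ⌊12825/293⌋=43 ⌊13050/293⌋=44 ⌊13275/293⌋=45
  n=60…69: ⌊13500/293⌋=46 ⌊13725/293⌋=46 ⌊13950/293⌋=47 ⌊14175/293⌋=48 ⌊14400/293⌋=49 ⌊14625/293⌋=49 ⌊14850/293⌋=50 ⌊15075/293⌋=51 ⌊15300/293⌋=52 ⌊15525/293⌋=52
  n=70…79: ⌊15750/293⌋=53 ⌊15975/293⌋=54 ⌊16200/293⌋=55 ⌊16425/293⌋=56 ⌊16650/293⌋=56 ⌊16875/293⌋=57 ⌊17100/293⌋=58 ⌊17325/293⌋=59 ⌊17550/293⌋=59 ⌊17775/293⌋=60
  n=80…89: ⌊18000/293⌋=61 ⌊18225/293⌋=62 ⌊18450/293⌋=62 ⌊18675/293⌋=63 ⌊18900/293⌋=64 ⌊19125/293⌋=65 ⌊19350/293⌋=66 ⌊19575/293⌋=66 ⌊19800/293⌋=67 ⌊20025/293⌋=68
  n=90…99: ⌊20250/293⌋=69 ⌊20475/293⌋=69 ⌊20700/293⌋=70 ⌊20925/293⌋=71 ⌊21150/293⌋=72 ⌊21375/293⌋=72 ⌊21600/293⌋=73 ⌊21825/293⌋=74 ⌊22050/293⌋=75 ⌊22275/293⌋=76
  n=100…109: ⌊22500/293⌋=76 ⌊22725/293⌋=77 ⌊22950/293⌋=78 ⌊23175/293⌋=79 ⌊23400/293⌋=79 ⌊23625/293⌋=80 ⌊23850/293⌋=81 ⌊24075/293⌋=82 ⌊24300/293⌋=82 ⌊24525/293⌋=83
  n=110…119: ⌊24750/293⌋=84 ⌊24975/293⌋=85 ⌊25200/293⌋=86 ⌊25425/293⌋=86 ⌊25650/293⌋=87 ⌊25875/293⌋=88 ⌊26100/293⌋=89 ⌊26325/293⌋=89 ⌊26550/293⌋=90 ⌊26775/293⌋=91
  n=120: ⌊27000/293⌋=92
s_n = t_(n+1) − t_n for n = 0 … 119 gives
prefix = 011101110111011110111011101111011101110111101110111011110111011101110111101110111011110111011101111011101110111101110111
slide a length-6 window over [0..5] … [114..119] (115 windows); first occurrence of each distinct factor:
  [  0..  5] 011101
  [  1..  6] 111011
  [  2..  7] 110111
  [  3..  8] 101110
  [ 11.. 16] 101111
  [ 12.. 17] 011110
  [ 13.. 18] 111101
  (the other 108 windows repeat one of these)
distinct factors: {011101, 011110, 101110, 101111, 110111, 111011, 111101}
count = 7  (Sturmian bound for length 6 is 7)

7


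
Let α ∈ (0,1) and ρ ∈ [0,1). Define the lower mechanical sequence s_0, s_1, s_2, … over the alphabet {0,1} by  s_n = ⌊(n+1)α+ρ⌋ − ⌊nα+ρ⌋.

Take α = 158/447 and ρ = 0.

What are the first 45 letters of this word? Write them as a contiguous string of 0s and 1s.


n=0: ⌊(1·158)/447⌋ − ⌊(0·158)/447⌋ = ⌊158/447⌋ − ⌊0/447⌋ = 0 − 0 = 0
n=1: ⌊(2·158)/447⌋ − ⌊(1·158)/447⌋ = ⌊316/447⌋ − ⌊158/447⌋ = 0 − 0 = 0
n=2: ⌊(3·158)/447⌋ − ⌊(2·158)/447⌋ = ⌊474/447⌋ − ⌊316/447⌋ = 1 − 0 = 1
n=3: ⌊(4·158)/447⌋ − ⌊(3·158)/447⌋ = ⌊632/447⌋ − ⌊474/447⌋ = 1 − 1 = 0
n=4: ⌊(5·158)/447⌋ − ⌊(4·158)/447⌋ = ⌊790/447⌋ − ⌊632/447⌋ = 1 − 1 = 0
n=5: ⌊(6·158)/447⌋ − ⌊(5·158)/447⌋ = ⌊948/447⌋ − ⌊790/447⌋ = 2 − 1 = 1
n=6: ⌊(7·158)/447⌋ − ⌊(6·158)/447⌋ = ⌊1106/447⌋ − ⌊948/447⌋ = 2 − 2 = 0
n=7: ⌊(8·158)/447⌋ − ⌊(7·158)/447⌋ = ⌊1264/447⌋ − ⌊1106/447⌋ = 2 − 2 = 0
n=8: ⌊(9·158)/447⌋ − ⌊(8·158)/447⌋ = ⌊1422/447⌋ − ⌊1264/447⌋ = 3 − 2 = 1
n=9: ⌊(10·158)/447⌋ − ⌊(9·158)/447⌋ = ⌊1580/447⌋ − ⌊1422/447⌋ = 3 − 3 = 0
n=10: ⌊(11·158)/447⌋ − ⌊(10·158)/447⌋ = ⌊1738/447⌋ − ⌊1580/447⌋ = 3 − 3 = 0
n=11: ⌊(12·158)/447⌋ − ⌊(11·158)/447⌋ = ⌊1896/447⌋ − ⌊1738/447⌋ = 4 − 3 = 1
n=12: ⌊(13·158)/447⌋ − ⌊(12·158)/447⌋ = ⌊2054/447⌋ − ⌊1896/447⌋ = 4 − 4 = 0
n=13: ⌊(14·158)/447⌋ − ⌊(13·158)/447⌋ = ⌊2212/447⌋ − ⌊2054/447⌋ = 4 − 4 = 0
n=14: ⌊(15·158)/447⌋ − ⌊(14·158)/447⌋ = ⌊2370/447⌋ − ⌊2212/447⌋ = 5 − 4 = 1
n=15: ⌊(16·158)/447⌋ − ⌊(15·158)/447⌋ = ⌊2528/447⌋ − ⌊2370/447⌋ = 5 − 5 = 0
n=16: ⌊(17·158)/447⌋ − ⌊(16·158)/447⌋ = ⌊2686/447⌋ − ⌊2528/447⌋ = 6 − 5 = 1
n=17: ⌊(18·158)/447⌋ − ⌊(17·158)/447⌋ = ⌊2844/447⌋ − ⌊2686/447⌋ = 6 − 6 = 0
n=18: ⌊(19·158)/447⌋ − ⌊(18·158)/447⌋ = ⌊3002/447⌋ − ⌊2844/447⌋ = 6 − 6 = 0
n=19: ⌊(20·158)/447⌋ − ⌊(19·158)/447⌋ = ⌊3160/447⌋ − ⌊3002/447⌋ = 7 − 6 = 1
n=20: ⌊(21·158)/447⌋ − ⌊(20·158)/447⌋ = ⌊3318/447⌋ − ⌊3160/447⌋ = 7 − 7 = 0
n=21: ⌊(22·158)/447⌋ − ⌊(21·158)/447⌋ = ⌊3476/447⌋ − ⌊3318/447⌋ = 7 − 7 = 0
n=22: ⌊(23·158)/447⌋ − ⌊(22·158)/447⌋ = ⌊3634/447⌋ − ⌊3476/447⌋ = 8 − 7 = 1
n=23: ⌊(24·158)/447⌋ − ⌊(23·158)/447⌋ = ⌊3792/447⌋ − ⌊3634/447⌋ = 8 − 8 = 0
n=24: ⌊(25·158)/447⌋ − ⌊(24·158)/447⌋ = ⌊3950/447⌋ − ⌊3792/447⌋ = 8 − 8 = 0
n=25: ⌊(26·158)/447⌋ − ⌊(25·158)/447⌋ = ⌊4108/447⌋ − ⌊3950/447⌋ = 9 − 8 = 1
n=26: ⌊(27·158)/447⌋ − ⌊(26·158)/447⌋ = ⌊4266/447⌋ − ⌊4108/447⌋ = 9 − 9 = 0
n=27: ⌊(28·158)/447⌋ − ⌊(27·158)/447⌋ = ⌊4424/447⌋ − ⌊4266/447⌋ = 9 − 9 = 0
n=28: ⌊(29·158)/447⌋ − ⌊(28·158)/447⌋ = ⌊4582/447⌋ − ⌊4424/447⌋ = 10 − 9 = 1
n=29: ⌊(30·158)/447⌋ − ⌊(29·158)/447⌋ = ⌊4740/447⌋ − ⌊4582/447⌋ = 10 − 10 = 0
n=30: ⌊(31·158)/447⌋ − ⌊(30·158)/447⌋ = ⌊4898/447⌋ − ⌊4740/447⌋ = 10 − 10 = 0
n=31: ⌊(32·158)/447⌋ − ⌊(31·158)/447⌋ = ⌊5056/447⌋ − ⌊4898/447⌋ = 11 − 10 = 1
n=32: ⌊(33·158)/447⌋ − ⌊(32·158)/447⌋ = ⌊5214/447⌋ − ⌊5056/447⌋ = 11 − 11 = 0
n=33: ⌊(34·158)/447⌋ − ⌊(33·158)/447⌋ = ⌊5372/447⌋ − ⌊5214/447⌋ = 12 − 11 = 1
n=34: ⌊(35·158)/447⌋ − ⌊(34·158)/447⌋ = ⌊5530/447⌋ − ⌊5372/447⌋ = 12 − 12 = 0
n=35: ⌊(36·158)/447⌋ − ⌊(35·158)/447⌋ = ⌊5688/447⌋ − ⌊5530/447⌋ = 12 − 12 = 0
n=36: ⌊(37·158)/447⌋ − ⌊(36·158)/447⌋ = ⌊5846/447⌋ − ⌊5688/447⌋ = 13 − 12 = 1
n=37: ⌊(38·158)/447⌋ − ⌊(37·158)/447⌋ = ⌊6004/447⌋ − ⌊5846/447⌋ = 13 − 13 = 0
n=38: ⌊(39·158)/447⌋ − ⌊(38·158)/447⌋ = ⌊6162/447⌋ − ⌊6004/447⌋ = 13 − 13 = 0
n=39: ⌊(40·158)/447⌋ − ⌊(39·158)/447⌋ = ⌊6320/447⌋ − ⌊6162/447⌋ = 14 − 13 = 1
n=40: ⌊(41·158)/447⌋ − ⌊(40·158)/447⌋ = ⌊6478/447⌋ − ⌊6320/447⌋ = 14 − 14 = 0
n=41: ⌊(42·158)/447⌋ − ⌊(41·158)/447⌋ = ⌊6636/447⌋ − ⌊6478/447⌋ = 14 − 14 = 0
n=42: ⌊(43·158)/447⌋ − ⌊(42·158)/447⌋ = ⌊6794/447⌋ − ⌊6636/447⌋ = 15 − 14 = 1
n=43: ⌊(44·158)/447⌋ − ⌊(43·158)/447⌋ = ⌊6952/447⌋ − ⌊6794/447⌋ = 15 − 15 = 0
n=44: ⌊(45·158)/447⌋ − ⌊(44·158)/447⌋ = ⌊7110/447⌋ − ⌊6952/447⌋ = 15 − 15 = 0

001001001001001010010010010010010100100100100


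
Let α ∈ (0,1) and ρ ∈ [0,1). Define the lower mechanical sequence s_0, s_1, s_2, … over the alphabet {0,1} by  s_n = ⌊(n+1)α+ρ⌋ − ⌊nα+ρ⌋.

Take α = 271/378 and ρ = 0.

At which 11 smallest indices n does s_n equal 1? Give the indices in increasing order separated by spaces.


1 2 4 5 6 8 9 11 12 13 15

n=0: ⌊271/378⌋−⌊0/378⌋ = 0−0 = 0
n=1: ⌊542/378⌋−⌊271/378⌋ = 1−0 = 1  ← one
n=2: ⌊813/378⌋−⌊542/378⌋ = 2−1 = 1  ← one
n=3: ⌊1084/378⌋−⌊813/378⌋ = 2−2 = 0
n=4: ⌊1355/378⌋−⌊1084/378⌋ = 3−2 = 1  ← one
n=5: ⌊1626/378⌋−⌊1355/378⌋ = 4−3 = 1  ← one
n=6: ⌊1897/378⌋−⌊1626/378⌋ = 5−4 = 1  ← one
n=7: ⌊2168/378⌋−⌊1897/378⌋ = 5−5 = 0
n=8: ⌊2439/378⌋−⌊2168/378⌋ = 6−5 = 1  ← one
n=9: ⌊2710/378⌋−⌊2439/378⌋ = 7−6 = 1  ← one
n=10: ⌊2981/378⌋−⌊2710/378⌋ = 7−7 = 0
n=11: ⌊3252/378⌋−⌊2981/378⌋ = 8−7 = 1  ← one
n=12: ⌊3523/378⌋−⌊3252/378⌋ = 9−8 = 1  ← one
n=13: ⌊3794/378⌋−⌊3523/378⌋ = 10−9 = 1  ← one
n=14: ⌊4065/378⌋−⌊3794/378⌋ = 10−10 = 0
n=15: ⌊4336/378⌋−⌊4065/378⌋ = 11−10 = 1  ← one
positions of the first 11 ones: 1 2 4 5 6 8 9 11 12 13 15


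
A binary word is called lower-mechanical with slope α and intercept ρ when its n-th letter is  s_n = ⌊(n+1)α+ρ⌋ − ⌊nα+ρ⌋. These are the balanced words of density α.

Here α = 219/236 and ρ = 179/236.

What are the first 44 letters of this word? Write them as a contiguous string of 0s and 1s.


n=0: ⌊(1·219+179)/236⌋ − ⌊(0·219+179)/236⌋ = ⌊398/236⌋ − ⌊179/236⌋ = 1 − 0 = 1
n=1: ⌊(2·219+179)/236⌋ − ⌊(1·219+179)/236⌋ = ⌊617/236⌋ − ⌊398/236⌋ = 2 − 1 = 1
n=2: ⌊(3·219+179)/236⌋ − ⌊(2·219+179)/236⌋ = ⌊836/236⌋ − ⌊617/236⌋ = 3 − 2 = 1
n=3: ⌊(4·219+179)/236⌋ − ⌊(3·219+179)/236⌋ = ⌊1055/236⌋ − ⌊836/236⌋ = 4 − 3 = 1
n=4: ⌊(5·219+179)/236⌋ − ⌊(4·219+179)/236⌋ = ⌊1274/236⌋ − ⌊1055/236⌋ = 5 − 4 = 1
n=5: ⌊(6·219+179)/236⌋ − ⌊(5·219+179)/236⌋ = ⌊1493/236⌋ − ⌊1274/236⌋ = 6 − 5 = 1
n=6: ⌊(7·219+179)/236⌋ − ⌊(6·219+179)/236⌋ = ⌊1712/236⌋ − ⌊1493/236⌋ = 7 − 6 = 1
n=7: ⌊(8·219+179)/236⌋ − ⌊(7·219+179)/236⌋ = ⌊1931/236⌋ − ⌊1712/236⌋ = 8 − 7 = 1
n=8: ⌊(9·219+179)/236⌋ − ⌊(8·219+179)/236⌋ = ⌊2150/236⌋ − ⌊1931/236⌋ = 9 − 8 = 1
n=9: ⌊(10·219+179)/236⌋ − ⌊(9·219+179)/236⌋ = ⌊2369/236⌋ − ⌊2150/236⌋ = 10 − 9 = 1
n=10: ⌊(11·219+179)/236⌋ − ⌊(10·219+179)/236⌋ = ⌊2588/236⌋ − ⌊2369/236⌋ = 10 − 10 = 0
n=11: ⌊(12·219+179)/236⌋ − ⌊(11·219+179)/236⌋ = ⌊2807/236⌋ − ⌊2588/236⌋ = 11 − 10 = 1
n=12: ⌊(13·219+179)/236⌋ − ⌊(12·219+179)/236⌋ = ⌊3026/236⌋ − ⌊2807/236⌋ = 12 − 11 = 1
n=13: ⌊(14·219+179)/236⌋ − ⌊(13·219+179)/236⌋ = ⌊3245/236⌋ − ⌊3026/236⌋ = 13 − 12 = 1
n=14: ⌊(15·219+179)/236⌋ − ⌊(14·219+179)/236⌋ = ⌊3464/236⌋ − ⌊3245/236⌋ = 14 − 13 = 1
n=15: ⌊(16·219+179)/236⌋ − ⌊(15·219+179)/236⌋ = ⌊3683/236⌋ − ⌊3464/236⌋ = 15 − 14 = 1
n=16: ⌊(17·219+179)/236⌋ − ⌊(16·219+179)/236⌋ = ⌊3902/236⌋ − ⌊3683/236⌋ = 16 − 15 = 1
n=17: ⌊(18·219+179)/236⌋ − ⌊(17·219+179)/236⌋ = ⌊4121/236⌋ − ⌊3902/236⌋ = 17 − 16 = 1
n=18: ⌊(19·219+179)/236⌋ − ⌊(18·219+179)/236⌋ = ⌊4340/236⌋ − ⌊4121/236⌋ = 18 − 17 = 1
n=19: ⌊(20·219+179)/236⌋ − ⌊(19·219+179)/236⌋ = ⌊4559/236⌋ − ⌊4340/236⌋ = 19 − 18 = 1
n=20: ⌊(21·219+179)/236⌋ − ⌊(20·219+179)/236⌋ = ⌊4778/236⌋ − ⌊4559/236⌋ = 20 − 19 = 1
n=21: ⌊(22·219+179)/236⌋ − ⌊(21·219+179)/236⌋ = ⌊4997/236⌋ − ⌊4778/236⌋ = 21 − 20 = 1
n=22: ⌊(23·219+179)/236⌋ − ⌊(22·219+179)/236⌋ = ⌊5216/236⌋ − ⌊4997/236⌋ = 22 − 21 = 1
n=23: ⌊(24·219+179)/236⌋ − ⌊(23·219+179)/236⌋ = ⌊5435/236⌋ − ⌊5216/236⌋ = 23 − 22 = 1
n=24: ⌊(25·219+179)/236⌋ − ⌊(24·219+179)/236⌋ = ⌊5654/236⌋ − ⌊5435/236⌋ = 23 − 23 = 0
n=25: ⌊(26·219+179)/236⌋ − ⌊(25·219+179)/236⌋ = ⌊5873/236⌋ − ⌊5654/236⌋ = 24 − 23 = 1
n=26: ⌊(27·219+179)/236⌋ − ⌊(26·219+179)/236⌋ = ⌊6092/236⌋ − ⌊5873/236⌋ = 25 − 24 = 1
n=27: ⌊(28·219+179)/236⌋ − ⌊(27·219+179)/236⌋ = ⌊6311/236⌋ − ⌊6092/236⌋ = 26 − 25 = 1
n=28: ⌊(29·219+179)/236⌋ − ⌊(28·219+179)/236⌋ = ⌊6530/236⌋ − ⌊6311/236⌋ = 27 − 26 = 1
n=29: ⌊(30·219+179)/236⌋ − ⌊(29·219+179)/236⌋ = ⌊6749/236⌋ − ⌊6530/236⌋ = 28 − 27 = 1
n=30: ⌊(31·219+179)/236⌋ − ⌊(30·219+179)/236⌋ = ⌊6968/236⌋ − ⌊6749/236⌋ = 29 − 28 = 1
n=31: ⌊(32·219+179)/236⌋ − ⌊(31·219+179)/236⌋ = ⌊7187/236⌋ − ⌊6968/236⌋ = 30 − 29 = 1
n=32: ⌊(33·219+179)/236⌋ − ⌊(32·219+179)/236⌋ = ⌊7406/236⌋ − ⌊7187/236⌋ = 31 − 30 = 1
n=33: ⌊(34·219+179)/236⌋ − ⌊(33·219+179)/236⌋ = ⌊7625/236⌋ − ⌊7406/236⌋ = 32 − 31 = 1
n=34: ⌊(35·219+179)/236⌋ − ⌊(34·219+179)/236⌋ = ⌊7844/236⌋ − ⌊7625/236⌋ = 33 − 32 = 1
n=35: ⌊(36·219+179)/236⌋ − ⌊(35·219+179)/236⌋ = ⌊8063/236⌋ − ⌊7844/236⌋ = 34 − 33 = 1
n=36: ⌊(37·219+179)/236⌋ − ⌊(36·219+179)/236⌋ = ⌊8282/236⌋ − ⌊8063/236⌋ = 35 − 34 = 1
n=37: ⌊(38·219+179)/236⌋ − ⌊(37·219+179)/236⌋ = ⌊8501/236⌋ − ⌊8282/236⌋ = 36 − 35 = 1
n=38: ⌊(39·219+179)/236⌋ − ⌊(38·219+179)/236⌋ = ⌊8720/236⌋ − ⌊8501/236⌋ = 36 − 36 = 0
n=39: ⌊(40·219+179)/236⌋ − ⌊(39·219+179)/236⌋ = ⌊8939/236⌋ − ⌊8720/236⌋ = 37 − 36 = 1
n=40: ⌊(41·219+179)/236⌋ − ⌊(40·219+179)/236⌋ = ⌊9158/236⌋ − ⌊8939/236⌋ = 38 − 37 = 1
n=41: ⌊(42·219+179)/236⌋ − ⌊(41·219+179)/236⌋ = ⌊9377/236⌋ − ⌊9158/236⌋ = 39 − 38 = 1
n=42: ⌊(43·219+179)/236⌋ − ⌊(42·219+179)/236⌋ = ⌊9596/236⌋ − ⌊9377/236⌋ = 40 − 39 = 1
n=43: ⌊(44·219+179)/236⌋ − ⌊(43·219+179)/236⌋ = ⌊9815/236⌋ − ⌊9596/236⌋ = 41 − 40 = 1

11111111110111111111111101111111111111011111


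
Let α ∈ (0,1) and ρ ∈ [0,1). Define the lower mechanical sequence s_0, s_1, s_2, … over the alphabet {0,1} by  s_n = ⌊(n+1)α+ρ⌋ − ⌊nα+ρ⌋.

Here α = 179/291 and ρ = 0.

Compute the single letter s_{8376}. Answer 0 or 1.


(n+1)α + ρ = (8377·179) / 291 = 1499483/291
nα + ρ     = (8376·179) / 291 = 1499304/291
⌊1499483/291⌋ = 5152,  ⌊1499304/291⌋ = 5152
s_{8376} = 5152 − 5152 = 0

0


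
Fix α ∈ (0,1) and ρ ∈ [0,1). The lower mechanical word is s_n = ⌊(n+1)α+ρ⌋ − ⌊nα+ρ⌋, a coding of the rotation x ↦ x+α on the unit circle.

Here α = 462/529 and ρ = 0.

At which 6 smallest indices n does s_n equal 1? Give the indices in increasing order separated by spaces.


1 2 3 4 5 6

n=0: ⌊462/529⌋−⌊0/529⌋ = 0−0 = 0
n=1: ⌊924/529⌋−⌊462/529⌋ = 1−0 = 1  ← one
n=2: ⌊1386/529⌋−⌊924/529⌋ = 2−1 = 1  ← one
n=3: ⌊1848/529⌋−⌊1386/529⌋ = 3−2 = 1  ← one
n=4: ⌊2310/529⌋−⌊1848/529⌋ = 4−3 = 1  ← one
n=5: ⌊2772/529⌋−⌊2310/529⌋ = 5−4 = 1  ← one
n=6: ⌊3234/529⌋−⌊2772/529⌋ = 6−5 = 1  ← one
positions of the first 6 ones: 1 2 3 4 5 6


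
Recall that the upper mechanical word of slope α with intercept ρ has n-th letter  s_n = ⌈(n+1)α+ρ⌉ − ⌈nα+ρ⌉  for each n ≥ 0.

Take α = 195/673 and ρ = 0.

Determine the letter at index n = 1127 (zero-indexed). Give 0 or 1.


(n+1)α + ρ = (1128·195) / 673 = 219960/673
nα + ρ     = (1127·195) / 673 = 219765/673
⌈219960/673⌉ = 327,  ⌈219765/673⌉ = 327
s_{1127} = 327 − 327 = 0

0


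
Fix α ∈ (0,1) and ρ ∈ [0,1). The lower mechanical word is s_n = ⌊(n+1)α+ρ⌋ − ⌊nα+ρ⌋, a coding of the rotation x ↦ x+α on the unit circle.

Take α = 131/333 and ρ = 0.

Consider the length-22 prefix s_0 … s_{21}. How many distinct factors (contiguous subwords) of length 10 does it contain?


6

t_n = ⌊(n·131)/333⌋ for n = 0 … 22:
  n=0…9: ⌊0/333⌋=0 ⌊131/333⌋=0 ⌊262/333⌋=0 ⌊393/333⌋=1 ⌊524/333⌋=1 ⌊655/333⌋=1 ⌊786/333⌋=2 ⌊917/333⌋=2 ⌊1048/333⌋=3 ⌊1179/333⌋=3
  n=10…19: ⌊1310/333⌋=3 ⌊1441/333⌋=4 ⌊1572/333⌋=4 ⌊1703/333⌋=5 ⌊1834/333⌋=5 ⌊1965/333⌋=5 ⌊2096/333⌋=6 ⌊2227/333⌋=6 ⌊2358/333⌋=7 ⌊2489/333⌋=7
  n=20…22: ⌊2620/333⌋=7 ⌊2751/333⌋=8 ⌊2882/333⌋=8
s_n = t_(n+1) − t_n for n = 0 … 21 gives
prefix = 0010010100101001010010
slide a length-10 window over [0..9] … [12..21] (13 windows); first occurrence of each distinct factor:
  [  0..  9] 0010010100
  [  1.. 10] 0100101001
  [  2.. 11] 1001010010
  [  3.. 12] 0010100101
  [  4.. 13] 0101001010
  [  5.. 14] 1010010100
  (the other 7 windows repeat one of these)
distinct factors: {0010010100, 0010100101, 0100101001, 0101001010, 1001010010, 1010010100}
count = 6  (Sturmian bound for length 10 is 11)


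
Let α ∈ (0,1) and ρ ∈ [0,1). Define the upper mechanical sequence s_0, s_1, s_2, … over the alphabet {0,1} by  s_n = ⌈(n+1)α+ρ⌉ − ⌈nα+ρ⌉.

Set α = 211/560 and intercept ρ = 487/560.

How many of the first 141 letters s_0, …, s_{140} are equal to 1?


#1s = Σ_{n=0}^{140} s_n = Σ_{n=0}^{140} (⌈(n+1)α+ρ⌉ − ⌈nα+ρ⌉)
the sum telescopes: every ⌈nα+ρ⌉ with 0 < n < 141 appears once with + and once with −, leaving ⌈141α+ρ⌉ − ⌈0·α+ρ⌉
141α + ρ = (141·211 + 487) / 560 = 30238/560
ρ = 487/560
⌈30238/560⌉ = 54,  ⌈487/560⌉ = 1
#1s = 54 − 1 = 53

53


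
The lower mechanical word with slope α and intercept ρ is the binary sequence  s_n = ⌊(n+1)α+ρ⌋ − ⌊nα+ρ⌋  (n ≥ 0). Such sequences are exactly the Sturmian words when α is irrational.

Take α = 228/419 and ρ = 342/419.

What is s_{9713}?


0

(n+1)α + ρ = (9714·228 + 342) / 419 = 2215134/419
nα + ρ     = (9713·228 + 342) / 419 = 2214906/419
⌊2215134/419⌋ = 5286,  ⌊2214906/419⌋ = 5286
s_{9713} = 5286 − 5286 = 0


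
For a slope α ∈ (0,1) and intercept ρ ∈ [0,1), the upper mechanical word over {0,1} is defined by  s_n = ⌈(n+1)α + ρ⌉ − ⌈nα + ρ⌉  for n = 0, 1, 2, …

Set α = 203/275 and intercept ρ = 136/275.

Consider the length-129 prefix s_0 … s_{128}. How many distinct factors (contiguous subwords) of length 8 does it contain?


9

t_n = ⌈(n·203+136)/275⌉ for n = 0 … 129:
  n=0…9: ⌈136/275⌉=1 ⌈339/275⌉=2 ⌈542/275⌉=2 ⌈745/275⌉=3 ⌈948/275⌉=4 ⌈1151/275⌉=5 ⌈1354/275⌉=5 ⌈1557/275⌉=6 ⌈1760/275⌉=7 ⌈1963/275⌉=8
  n=10…19: ⌈2166/275⌉=8 ⌈2369/275⌉=9 ⌈2572/275⌉=10 ⌈2775/275⌉=11 ⌈2978/275⌉=11 ⌈3181/275⌉=12 ⌈3384/275⌉=13 ⌈3587/275⌉=14 ⌈3790/275⌉=14 ⌈3993/275⌉=15
  n=20…29: ⌈4196/275⌉=16 ⌈4399/275⌉=16 ⌈4602/275⌉=17 ⌈4805/275⌉=18 ⌈5008/275⌉=19 ⌈5211/275⌉=19 ⌈5414/275⌉=20 ⌈5617/275⌉=21 ⌈5820/275⌉=22 ⌈6023/275⌉=22
  n=30…39: ⌈6226/275⌉=23 ⌈6429/275⌉=24 ⌈6632/275⌉=25 ⌈6835/275⌉=25 ⌈7038/275⌉=26 ⌈7241/275⌉=27 ⌈7444/275⌉=28 ⌈7647/275⌉=28 ⌈7850/275⌉=29 ⌈8053/275⌉=30
  n=40…49: ⌈8256/275⌉=31 ⌈8459/275⌉=31 ⌈8662/275⌉=32 ⌈8865/275⌉=33 ⌈9068/275⌉=33 ⌈9271/275⌉=34 ⌈9474/275⌉=35 ⌈9677/275⌉=36 ⌈9880/275⌉=36 ⌈10083/275⌉=37
  n=50…59: ⌈10286/275⌉=38 ⌈10489/275⌉=39 ⌈10692/275⌉=39 ⌈10895/275⌉=40 ⌈11098/275⌉=41 ⌈11301/275⌉=42 ⌈11504/275⌉=42 ⌈11707/275⌉=43 ⌈11910/275⌉=44 ⌈12113/275⌉=45
  n=60…69: ⌈12316/275⌉=45 ⌈12519/275⌉=46 ⌈12722/275⌉=47 ⌈12925/275⌉=47 ⌈13128/275⌉=48 ⌈13331/275⌉=49 ⌈13534/275⌉=50 ⌈13737/275⌉=50 ⌈13940/275⌉=51 ⌈14143/275⌉=52
  n=70…79: ⌈14346/275⌉=53 ⌈14549/275⌉=53 ⌈14752/275⌉=54 ⌈14955/275⌉=55 ⌈15158/275⌉=56 ⌈15361/275⌉=56 ⌈15564/275⌉=57 ⌈15767/275⌉=58 ⌈15970/275⌉=59 ⌈16173/275⌉=59
  n=80…89: ⌈16376/275⌉=60 ⌈16579/275⌉=61 ⌈16782/275⌉=62 ⌈16985/275⌉=62 ⌈17188/275⌉=63 ⌈17391/275⌉=64 ⌈17594/275⌉=64 ⌈17797/275⌉=65 ⌈18000/275⌉=66 ⌈18203/275⌉=67
  n=90…99: ⌈18406/275⌉=67 ⌈18609/275⌉=68 ⌈18812/275⌉=69 ⌈19015/275⌉=70 ⌈19218/275⌉=70 ⌈19421/275⌉=71 ⌈19624/275⌉=72 ⌈19827/275⌉=73 ⌈20030/275⌉=73 ⌈20233/275⌉=74
  n=100…109: ⌈20436/275⌉=75 ⌈20639/275⌉=76 ⌈20842/275⌉=76 ⌈21045/275⌉=77 ⌈21248/275⌉=78 ⌈21451/275⌉=79 ⌈21654/275⌉=79 ⌈21857/275⌉=80 ⌈22060/275⌉=81 ⌈22263/275⌉=81
  n=110…119: ⌈22466/275⌉=82 ⌈22669/275⌉=83 ⌈22872/275⌉=84 ⌈23075/275⌉=84 ⌈23278/275⌉=85 ⌈23481/275⌉=86 ⌈23684/275⌉=87 ⌈23887/275⌉=87 ⌈24090/275⌉=88 ⌈24293/275⌉=89
  n=120…129: ⌈24496/275⌉=90 ⌈24699/275⌉=90 ⌈24902/275⌉=91 ⌈25105/275⌉=92 ⌈25308/275⌉=93 ⌈25511/275⌉=93 ⌈25714/275⌉=94 ⌈25917/275⌉=95 ⌈26120/275⌉=95 ⌈26323/275⌉=96
s_n = t_(n+1) − t_n for n = 0 … 128 gives
prefix = 101110111011101110110111011101110111011101101110111011101110110111011101110111011101101110111011101110111011011101110111011101101
slide a length-8 window over [0..7] … [121..128] (122 windows); first occurrence of each distinct factor:
  [  0..  7] 10111011
  [  1..  8] 01110111
  [  2..  9] 11101110
  [  3.. 10] 11011101
  [ 13.. 20] 01110110
  [ 14.. 21] 11101101
  [ 15.. 22] 11011011
  [ 16.. 23] 10110111
  [ 17.. 24] 01101110
  (the other 113 windows repeat one of these)
distinct factors: {01101110, 01110110, 01110111, 10110111, 10111011, 11011011, 11011101, 11101101, 11101110}
count = 9  (Sturmian bound for length 8 is 9)


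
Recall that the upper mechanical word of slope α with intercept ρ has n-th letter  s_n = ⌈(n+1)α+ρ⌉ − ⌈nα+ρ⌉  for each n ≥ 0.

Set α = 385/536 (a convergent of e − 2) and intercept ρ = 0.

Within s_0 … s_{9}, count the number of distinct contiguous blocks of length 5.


4

t_n = ⌈(n·385)/536⌉ for n = 0 … 10:
  n=0…9: ⌈0/536⌉=0 ⌈385/536⌉=1 ⌈770/536⌉=2 ⌈1155/536⌉=3 ⌈1540/536⌉=3 ⌈1925/536⌉=4 ⌈2310/536⌉=5 ⌈2695/536⌉=6 ⌈3080/536⌉=6 ⌈3465/536⌉=7
  n=10: ⌈3850/536⌉=8
s_n = t_(n+1) − t_n for n = 0 … 9 gives
prefix = 1110111011
slide a length-5 window over [0..4] … [5..9] (6 windows); first occurrence of each distinct factor:
  [  0..  4] 11101
  [  1..  5] 11011
  [  2..  6] 10111
  [  3..  7] 01110
  (the other 2 windows repeat one of these)
distinct factors: {01110, 10111, 11011, 11101}
count = 4  (Sturmian bound for length 5 is 6)


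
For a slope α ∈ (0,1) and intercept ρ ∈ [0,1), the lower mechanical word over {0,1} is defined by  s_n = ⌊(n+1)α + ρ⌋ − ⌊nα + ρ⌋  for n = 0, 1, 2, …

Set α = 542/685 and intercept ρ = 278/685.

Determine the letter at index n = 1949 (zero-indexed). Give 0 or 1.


(n+1)α + ρ = (1950·542 + 278) / 685 = 1057178/685
nα + ρ     = (1949·542 + 278) / 685 = 1056636/685
⌊1057178/685⌋ = 1543,  ⌊1056636/685⌋ = 1542
s_{1949} = 1543 − 1542 = 1

1


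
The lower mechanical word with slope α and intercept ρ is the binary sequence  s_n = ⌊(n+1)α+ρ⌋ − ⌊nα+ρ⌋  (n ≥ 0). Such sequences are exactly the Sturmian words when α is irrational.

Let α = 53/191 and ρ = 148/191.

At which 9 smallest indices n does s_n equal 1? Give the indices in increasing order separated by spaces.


n=0: ⌊201/191⌋−⌊148/191⌋ = 1−0 = 1  ← one
n=1: ⌊254/191⌋−⌊201/191⌋ = 1−1 = 0
n=2: ⌊307/191⌋−⌊254/191⌋ = 1−1 = 0
n=3: ⌊360/191⌋−⌊307/191⌋ = 1−1 = 0
n=4: ⌊413/191⌋−⌊360/191⌋ = 2−1 = 1  ← one
n=5: ⌊466/191⌋−⌊413/191⌋ = 2−2 = 0
n=6: ⌊519/191⌋−⌊466/191⌋ = 2−2 = 0
n=7: ⌊572/191⌋−⌊519/191⌋ = 2−2 = 0
n=8: ⌊625/191⌋−⌊572/191⌋ = 3−2 = 1  ← one
n=9: ⌊678/191⌋−⌊625/191⌋ = 3−3 = 0
n=10: ⌊731/191⌋−⌊678/191⌋ = 3−3 = 0
n=11: ⌊784/191⌋−⌊731/191⌋ = 4−3 = 1  ← one
n=12: ⌊837/191⌋−⌊784/191⌋ = 4−4 = 0
n=13: ⌊890/191⌋−⌊837/191⌋ = 4−4 = 0
n=14: ⌊943/191⌋−⌊890/191⌋ = 4−4 = 0
n=15: ⌊996/191⌋−⌊943/191⌋ = 5−4 = 1  ← one
n=16: ⌊1049/191⌋−⌊996/191⌋ = 5−5 = 0
n=17: ⌊1102/191⌋−⌊1049/191⌋ = 5−5 = 0
n=18: ⌊1155/191⌋−⌊1102/191⌋ = 6−5 = 1  ← one
n=19: ⌊1208/191⌋−⌊1155/191⌋ = 6−6 = 0
n=20: ⌊1261/191⌋−⌊1208/191⌋ = 6−6 = 0
n=21: ⌊1314/191⌋−⌊1261/191⌋ = 6−6 = 0
n=22: ⌊1367/191⌋−⌊1314/191⌋ = 7−6 = 1  ← one
n=23: ⌊1420/191⌋−⌊1367/191⌋ = 7−7 = 0
n=24: ⌊1473/191⌋−⌊1420/191⌋ = 7−7 = 0
n=25: ⌊1526/191⌋−⌊1473/191⌋ = 7−7 = 0
n=26: ⌊1579/191⌋−⌊1526/191⌋ = 8−7 = 1  ← one
n=27: ⌊1632/191⌋−⌊1579/191⌋ = 8−8 = 0
n=28: ⌊1685/191⌋−⌊1632/191⌋ = 8−8 = 0
n=29: ⌊1738/191⌋−⌊1685/191⌋ = 9−8 = 1  ← one
positions of the first 9 ones: 0 4 8 11 15 18 22 26 29

0 4 8 11 15 18 22 26 29


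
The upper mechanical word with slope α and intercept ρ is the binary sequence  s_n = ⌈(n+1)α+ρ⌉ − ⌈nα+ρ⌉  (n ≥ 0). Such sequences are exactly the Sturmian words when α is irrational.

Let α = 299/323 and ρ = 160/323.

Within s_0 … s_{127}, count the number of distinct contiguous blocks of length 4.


5

t_n = ⌈(n·299+160)/323⌉ for n = 0 … 128:
  n=0…9: ⌈160/323⌉=1 ⌈459/323⌉=2 ⌈758/323⌉=3 ⌈1057/323⌉=4 ⌈1356/323⌉=5 ⌈1655/323⌉=6 ⌈1954/323⌉=7 ⌈2253/323⌉=7 ⌈2552/323⌉=8 ⌈2851/323⌉=9
  n=10…19: ⌈3150/323⌉=10 ⌈3449/323⌉=11 ⌈3748/323⌉=12 ⌈4047/323⌉=13 ⌈4346/323⌉=14 ⌈4645/323⌉=15 ⌈4944/323⌉=16 ⌈5243/323⌉=17 ⌈5542/323⌉=18 ⌈5841/323⌉=19
  n=20…29: ⌈6140/323⌉=20 ⌈6439/323⌉=20 ⌈6738/323⌉=21 ⌈7037/323⌉=22 ⌈7336/323⌉=23 ⌈7635/323⌉=24 ⌈7934/323⌉=25 ⌈8233/323⌉=26 ⌈8532/323⌉=27 ⌈8831/323⌉=28
  n=30…39: ⌈9130/323⌉=29 ⌈9429/323⌉=30 ⌈9728/323⌉=31 ⌈10027/323⌉=32 ⌈10326/323⌉=32 ⌈10625/323⌉=33 ⌈10924/323⌉=34 ⌈11223/323⌉=35 ⌈11522/323⌉=36 ⌈11821/323⌉=37
  n=40…49: ⌈12120/323⌉=38 ⌈12419/323⌉=39 ⌈12718/323⌉=40 ⌈13017/323⌉=41 ⌈13316/323⌉=42 ⌈13615/323⌉=43 ⌈13914/323⌉=44 ⌈14213/323⌉=45 ⌈14512/323⌉=45 ⌈14811/323⌉=46
  n=50…59: ⌈15110/323⌉=47 ⌈15409/323⌉=48 ⌈15708/323⌉=49 ⌈16007/323⌉=50 ⌈16306/323⌉=51 ⌈16605/323⌉=52 ⌈16904/323⌉=53 ⌈17203/323⌉=54 ⌈17502/323⌉=55 ⌈17801/323⌉=56
  n=60…69: ⌈18100/323⌉=57 ⌈18399/323⌉=57 ⌈18698/323⌉=58 ⌈18997/323⌉=59 ⌈19296/323⌉=60 ⌈19595/323⌉=61 ⌈19894/323⌉=62 ⌈20193/323⌉=63 ⌈20492/323⌉=64 ⌈20791/323⌉=65
  n=70…79: ⌈21090/323⌉=66 ⌈21389/323⌉=67 ⌈21688/323⌉=68 ⌈21987/323⌉=69 ⌈22286/323⌉=69 ⌈22585/323⌉=70 ⌈22884/323⌉=71 ⌈23183/323⌉=72 ⌈23482/323⌉=73 ⌈23781/323⌉=74
  n=80…89: ⌈24080/323⌉=75 ⌈24379/323⌉=76 ⌈24678/323⌉=77 ⌈24977/323⌉=78 ⌈25276/323⌉=79 ⌈25575/323⌉=80 ⌈25874/323⌉=81 ⌈26173/323⌉=82 ⌈26472/323⌉=82 ⌈26771/323⌉=83
  n=90…99: ⌈27070/323⌉=84 ⌈27369/323⌉=85 ⌈27668/323⌉=86 ⌈27967/323⌉=87 ⌈28266/323⌉=88 ⌈28565/323⌉=89 ⌈28864/323⌉=90 ⌈29163/323⌉=91 ⌈29462/323⌉=92 ⌈29761/323⌉=93
  n=100…109: ⌈30060/323⌉=94 ⌈30359/323⌉=94 ⌈30658/323⌉=95 ⌈30957/323⌉=96 ⌈31256/323⌉=97 ⌈31555/323⌉=98 ⌈31854/323⌉=99 ⌈32153/323⌉=100 ⌈32452/323⌉=101 ⌈32751/323⌉=102
  n=110…119: ⌈33050/323⌉=103 ⌈33349/323⌉=104 ⌈33648/323⌉=105 ⌈33947/323⌉=106 ⌈34246/323⌉=107 ⌈34545/323⌉=107 ⌈34844/323⌉=108 ⌈35143/323⌉=109 ⌈35442/323⌉=110 ⌈35741/323⌉=111
  n=120…128: ⌈36040/323⌉=112 ⌈36339/323⌉=113 ⌈36638/323⌉=114 ⌈36937/323⌉=115 ⌈37236/323⌉=116 ⌈37535/323⌉=117 ⌈37834/323⌉=118 ⌈38133/323⌉=119 ⌈38432/323⌉=119
s_n = t_(n+1) − t_n for n = 0 … 127 gives
prefix = 11111101111111111111011111111111101111111111111011111111111101111111111110111111111111101111111111110111111111111101111111111110
slide a length-4 window over [0..3] … [124..127] (125 windows); first occurrence of each distinct factor:
  [  0..  3] 1111
  [  3..  6] 1110
  [  4..  7] 1101
  [  5..  8] 1011
  [  6..  9] 0111
  (the other 120 windows repeat one of these)
distinct factors: {0111, 1011, 1101, 1110, 1111}
count = 5  (Sturmian bound for length 4 is 5)


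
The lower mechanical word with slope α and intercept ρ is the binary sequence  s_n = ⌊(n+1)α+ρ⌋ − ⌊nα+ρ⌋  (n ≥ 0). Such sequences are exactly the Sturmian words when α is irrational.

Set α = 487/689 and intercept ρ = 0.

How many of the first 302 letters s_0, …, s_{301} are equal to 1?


213

#1s = Σ_{n=0}^{301} s_n = Σ_{n=0}^{301} (⌊(n+1)α+ρ⌋ − ⌊nα+ρ⌋)
the sum telescopes: every ⌊nα+ρ⌋ with 0 < n < 302 appears once with + and once with −, leaving ⌊302α+ρ⌋ − ⌊0·α+ρ⌋
302α + ρ = (302·487) / 689 = 147074/689
ρ = 0/689
⌊147074/689⌋ = 213,  ⌊0/689⌋ = 0
#1s = 213 − 0 = 213


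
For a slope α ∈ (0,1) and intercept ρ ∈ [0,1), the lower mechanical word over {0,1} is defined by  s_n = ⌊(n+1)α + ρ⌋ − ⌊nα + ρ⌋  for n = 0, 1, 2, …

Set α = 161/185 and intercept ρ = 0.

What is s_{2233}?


1

(n+1)α + ρ = (2234·161) / 185 = 359674/185
nα + ρ     = (2233·161) / 185 = 359513/185
⌊359674/185⌋ = 1944,  ⌊359513/185⌋ = 1943
s_{2233} = 1944 − 1943 = 1


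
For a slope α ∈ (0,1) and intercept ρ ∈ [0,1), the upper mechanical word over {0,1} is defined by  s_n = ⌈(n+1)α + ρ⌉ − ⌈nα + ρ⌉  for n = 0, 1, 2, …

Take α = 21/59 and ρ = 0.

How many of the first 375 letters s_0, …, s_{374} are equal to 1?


134

#1s = Σ_{n=0}^{374} s_n = Σ_{n=0}^{374} (⌈(n+1)α+ρ⌉ − ⌈nα+ρ⌉)
the sum telescopes: every ⌈nα+ρ⌉ with 0 < n < 375 appears once with + and once with −, leaving ⌈375α+ρ⌉ − ⌈0·α+ρ⌉
375α + ρ = (375·21) / 59 = 7875/59
ρ = 0/59
⌈7875/59⌉ = 134,  ⌈0/59⌉ = 0
#1s = 134 − 0 = 134


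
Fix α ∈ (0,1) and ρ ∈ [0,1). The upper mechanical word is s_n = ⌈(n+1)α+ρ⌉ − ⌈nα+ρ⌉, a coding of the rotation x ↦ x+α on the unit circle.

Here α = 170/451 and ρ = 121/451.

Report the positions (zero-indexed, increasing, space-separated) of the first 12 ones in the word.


n=0: ⌈291/451⌉−⌈121/451⌉ = 1−1 = 0
n=1: ⌈461/451⌉−⌈291/451⌉ = 2−1 = 1  ← one
n=2: ⌈631/451⌉−⌈461/451⌉ = 2−2 = 0
n=3: ⌈801/451⌉−⌈631/451⌉ = 2−2 = 0
n=4: ⌈971/451⌉−⌈801/451⌉ = 3−2 = 1  ← one
n=5: ⌈1141/451⌉−⌈971/451⌉ = 3−3 = 0
n=6: ⌈1311/451⌉−⌈1141/451⌉ = 3−3 = 0
n=7: ⌈1481/451⌉−⌈1311/451⌉ = 4−3 = 1  ← one
n=8: ⌈1651/451⌉−⌈1481/451⌉ = 4−4 = 0
n=9: ⌈1821/451⌉−⌈1651/451⌉ = 5−4 = 1  ← one
n=10: ⌈1991/451⌉−⌈1821/451⌉ = 5−5 = 0
n=11: ⌈2161/451⌉−⌈1991/451⌉ = 5−5 = 0
n=12: ⌈2331/451⌉−⌈2161/451⌉ = 6−5 = 1  ← one
n=13: ⌈2501/451⌉−⌈2331/451⌉ = 6−6 = 0
n=14: ⌈2671/451⌉−⌈2501/451⌉ = 6−6 = 0
n=15: ⌈2841/451⌉−⌈2671/451⌉ = 7−6 = 1  ← one
n=16: ⌈3011/451⌉−⌈2841/451⌉ = 7−7 = 0
n=17: ⌈3181/451⌉−⌈3011/451⌉ = 8−7 = 1  ← one
n=18: ⌈3351/451⌉−⌈3181/451⌉ = 8−8 = 0
n=19: ⌈3521/451⌉−⌈3351/451⌉ = 8−8 = 0
n=20: ⌈3691/451⌉−⌈3521/451⌉ = 9−8 = 1  ← one
n=21: ⌈3861/451⌉−⌈3691/451⌉ = 9−9 = 0
n=22: ⌈4031/451⌉−⌈3861/451⌉ = 9−9 = 0
n=23: ⌈4201/451⌉−⌈4031/451⌉ = 10−9 = 1  ← one
n=24: ⌈4371/451⌉−⌈4201/451⌉ = 10−10 = 0
n=25: ⌈4541/451⌉−⌈4371/451⌉ = 11−10 = 1  ← one
n=26: ⌈4711/451⌉−⌈4541/451⌉ = 11−11 = 0
n=27: ⌈4881/451⌉−⌈4711/451⌉ = 11−11 = 0
n=28: ⌈5051/451⌉−⌈4881/451⌉ = 12−11 = 1  ← one
n=29: ⌈5221/451⌉−⌈5051/451⌉ = 12−12 = 0
n=30: ⌈5391/451⌉−⌈5221/451⌉ = 12−12 = 0
n=31: ⌈5561/451⌉−⌈5391/451⌉ = 13−12 = 1  ← one
positions of the first 12 ones: 1 4 7 9 12 15 17 20 23 25 28 31

1 4 7 9 12 15 17 20 23 25 28 31


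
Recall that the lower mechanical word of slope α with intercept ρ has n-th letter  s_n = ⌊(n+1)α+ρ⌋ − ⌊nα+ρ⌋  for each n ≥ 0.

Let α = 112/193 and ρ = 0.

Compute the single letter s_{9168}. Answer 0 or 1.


(n+1)α + ρ = (9169·112) / 193 = 1026928/193
nα + ρ     = (9168·112) / 193 = 1026816/193
⌊1026928/193⌋ = 5320,  ⌊1026816/193⌋ = 5320
s_{9168} = 5320 − 5320 = 0

0


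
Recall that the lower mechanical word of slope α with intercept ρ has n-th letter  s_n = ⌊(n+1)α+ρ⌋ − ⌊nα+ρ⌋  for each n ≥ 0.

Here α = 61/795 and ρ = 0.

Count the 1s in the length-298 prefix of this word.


22

#1s = Σ_{n=0}^{297} s_n = Σ_{n=0}^{297} (⌊(n+1)α+ρ⌋ − ⌊nα+ρ⌋)
the sum telescopes: every ⌊nα+ρ⌋ with 0 < n < 298 appears once with + and once with −, leaving ⌊298α+ρ⌋ − ⌊0·α+ρ⌋
298α + ρ = (298·61) / 795 = 18178/795
ρ = 0/795
⌊18178/795⌋ = 22,  ⌊0/795⌋ = 0
#1s = 22 − 0 = 22


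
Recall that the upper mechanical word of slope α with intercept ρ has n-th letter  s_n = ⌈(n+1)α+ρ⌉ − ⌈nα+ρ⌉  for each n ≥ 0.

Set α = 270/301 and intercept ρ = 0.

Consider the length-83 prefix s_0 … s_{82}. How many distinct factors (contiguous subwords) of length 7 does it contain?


8

t_n = ⌈(n·270)/301⌉ for n = 0 … 83:
  n=0…9: ⌈0/301⌉=0 ⌈270/301⌉=1 ⌈540/301⌉=2 ⌈810/301⌉=3 ⌈1080/301⌉=4 ⌈1350/301⌉=5 ⌈1620/301⌉=6 ⌈1890/301⌉=7 ⌈2160/301⌉=8 ⌈2430/301⌉=9
  n=10…19: ⌈2700/301⌉=9 ⌈2970/301⌉=10 ⌈3240/301⌉=11 ⌈3510/301⌉=12 ⌈3780/301⌉=13 ⌈4050/301⌉=14 ⌈4320/301⌉=15 ⌈4590/301⌉=16 ⌈4860/301⌉=17 ⌈5130/301⌉=18
  n=20…29: ⌈5400/301⌉=18 ⌈5670/301⌉=19 ⌈5940/301⌉=20 ⌈6210/301⌉=21 ⌈6480/301⌉=22 ⌈6750/301⌉=23 ⌈7020/301⌉=24 ⌈7290/301⌉=25 ⌈7560/301⌉=26 ⌈7830/301⌉=27
  n=30…39: ⌈8100/301⌉=27 ⌈8370/301⌉=28 ⌈8640/301⌉=29 ⌈8910/301⌉=30 ⌈9180/301⌉=31 ⌈9450/301⌉=32 ⌈9720/301⌉=33 ⌈9990/301⌉=34 ⌈10260/301⌉=35 ⌈10530/301⌉=35
  n=40…49: ⌈10800/301⌉=36 ⌈11070/301⌉=37 ⌈11340/301⌉=38 ⌈11610/301⌉=39 ⌈11880/301⌉=40 ⌈12150/301⌉=41 ⌈12420/301⌉=42 ⌈12690/301⌉=43 ⌈12960/301⌉=44 ⌈13230/301⌉=44
  n=50…59: ⌈13500/301⌉=45 ⌈13770/301⌉=46 ⌈14040/301⌉=47 ⌈14310/301⌉=48 ⌈14580/301⌉=49 ⌈14850/301⌉=50 ⌈15120/301⌉=51 ⌈15390/301⌉=52 ⌈15660/301⌉=53 ⌈15930/301⌉=53
  n=60…69: ⌈16200/301⌉=54 ⌈16470/301⌉=55 ⌈16740/301⌉=56 ⌈17010/301⌉=57 ⌈17280/301⌉=58 ⌈17550/301⌉=59 ⌈17820/301⌉=60 ⌈18090/301⌉=61 ⌈18360/301⌉=61 ⌈18630/301⌉=62
  n=70…79: ⌈18900/301⌉=63 ⌈19170/301⌉=64 ⌈19440/301⌉=65 ⌈19710/301⌉=66 ⌈19980/301⌉=67 ⌈20250/301⌉=68 ⌈20520/301⌉=69 ⌈20790/301⌉=70 ⌈21060/301⌉=70 ⌈21330/301⌉=71
  n=80…83: ⌈21600/301⌉=72 ⌈21870/301⌉=73 ⌈22140/301⌉=74 ⌈22410/301⌉=75
s_n = t_(n+1) − t_n for n = 0 … 82 gives
prefix = 11111111101111111110111111111011111111011111111101111111110111111110111111111011111
slide a length-7 window over [0..6] … [76..82] (77 windows); first occurrence of each distinct factor:
  [  0..  6] 1111111
  [  3..  9] 1111110
  [  4.. 10] 1111101
  [  5.. 11] 1111011
  [  6.. 12] 1110111
  [  7.. 13] 1101111
  [  8.. 14] 1011111
  [  9.. 15] 0111111
  (the other 69 windows repeat one of these)
distinct factors: {0111111, 1011111, 1101111, 1110111, 1111011, 1111101, 1111110, 1111111}
count = 8  (Sturmian bound for length 7 is 8)


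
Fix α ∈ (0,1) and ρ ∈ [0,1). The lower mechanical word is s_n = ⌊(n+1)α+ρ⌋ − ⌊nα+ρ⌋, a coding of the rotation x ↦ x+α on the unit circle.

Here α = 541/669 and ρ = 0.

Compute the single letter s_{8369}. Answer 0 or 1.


(n+1)α + ρ = (8370·541) / 669 = 4528170/669
nα + ρ     = (8369·541) / 669 = 4527629/669
⌊4528170/669⌋ = 6768,  ⌊4527629/669⌋ = 6767
s_{8369} = 6768 − 6767 = 1

1


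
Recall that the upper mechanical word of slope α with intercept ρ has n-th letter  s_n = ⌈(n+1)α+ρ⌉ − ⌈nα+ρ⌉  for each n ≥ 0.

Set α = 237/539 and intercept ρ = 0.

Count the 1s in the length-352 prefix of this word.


#1s = Σ_{n=0}^{351} s_n = Σ_{n=0}^{351} (⌈(n+1)α+ρ⌉ − ⌈nα+ρ⌉)
the sum telescopes: every ⌈nα+ρ⌉ with 0 < n < 352 appears once with + and once with −, leaving ⌈352α+ρ⌉ − ⌈0·α+ρ⌉
352α + ρ = (352·237) / 539 = 83424/539
ρ = 0/539
⌈83424/539⌉ = 155,  ⌈0/539⌉ = 0
#1s = 155 − 0 = 155

155


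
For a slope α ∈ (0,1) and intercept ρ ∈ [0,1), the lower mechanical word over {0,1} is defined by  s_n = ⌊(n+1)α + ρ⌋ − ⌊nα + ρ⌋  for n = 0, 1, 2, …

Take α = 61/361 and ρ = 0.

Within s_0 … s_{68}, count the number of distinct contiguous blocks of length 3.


4

t_n = ⌊(n·61)/361⌋ for n = 0 … 69:
  n=0…9: ⌊0/361⌋=0 ⌊61/361⌋=0 ⌊122/361⌋=0 ⌊183/361⌋=0 ⌊244/361⌋=0 ⌊305/361⌋=0 ⌊366/361⌋=1 ⌊427/361⌋=1 ⌊488/361⌋=1 ⌊549/361⌋=1
  n=10…19: ⌊610/361⌋=1 ⌊671/361⌋=1 ⌊732/361⌋=2 ⌊793/361⌋=2 ⌊854/361⌋=2 ⌊915/361⌋=2 ⌊976/361⌋=2 ⌊1037/361⌋=2 ⌊1098/361⌋=3 ⌊1159/361⌋=3
  n=20…29: ⌊1220/361⌋=3 ⌊1281/361⌋=3 ⌊1342/361⌋=3 ⌊1403/361⌋=3 ⌊1464/361⌋=4 ⌊1525/361⌋=4 ⌊1586/361⌋=4 ⌊1647/361⌋=4 ⌊1708/361⌋=4 ⌊1769/361⌋=4
  n=30…39: ⌊1830/361⌋=5 ⌊1891/361⌋=5 ⌊1952/361⌋=5 ⌊2013/361⌋=5 ⌊2074/361⌋=5 ⌊2135/361⌋=5 ⌊2196/361⌋=6 ⌊2257/361⌋=6 ⌊2318/361⌋=6 ⌊2379/361⌋=6
  n=40…49: ⌊2440/361⌋=6 ⌊2501/361⌋=6 ⌊2562/361⌋=7 ⌊2623/361⌋=7 ⌊2684/361⌋=7 ⌊2745/361⌋=7 ⌊2806/361⌋=7 ⌊2867/361⌋=7 ⌊2928/361⌋=8 ⌊2989/361⌋=8
  n=50…59: ⌊3050/361⌋=8 ⌊3111/361⌋=8 ⌊3172/361⌋=8 ⌊3233/361⌋=8 ⌊3294/361⌋=9 ⌊3355/361⌋=9 ⌊3416/361⌋=9 ⌊3477/361⌋=9 ⌊3538/361⌋=9 ⌊3599/361⌋=9
  n=60…69: ⌊3660/361⌋=10 ⌊3721/361⌋=10 ⌊3782/361⌋=10 ⌊3843/361⌋=10 ⌊3904/361⌋=10 ⌊3965/361⌋=10 ⌊4026/361⌋=11 ⌊4087/361⌋=11 ⌊4148/361⌋=11 ⌊4209/361⌋=11
s_n = t_(n+1) − t_n for n = 0 … 68 gives
prefix = 000001000001000001000001000001000001000001000001000001000001000001000
slide a length-3 window over [0..2] … [66..68] (67 windows); first occurrence of each distinct factor:
  [  0..  2] 000
  [  3..  5] 001
  [  4..  6] 010
  [  5..  7] 100
  (the other 63 windows repeat one of these)
distinct factors: {000, 001, 010, 100}
count = 4  (Sturmian bound for length 3 is 4)


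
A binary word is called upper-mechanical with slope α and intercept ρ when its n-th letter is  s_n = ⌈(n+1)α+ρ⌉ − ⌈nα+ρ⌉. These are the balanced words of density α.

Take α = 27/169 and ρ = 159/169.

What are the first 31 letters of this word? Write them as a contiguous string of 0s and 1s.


1000001000001000000100000100000

n=0: ⌈(1·27+159)/169⌉ − ⌈(0·27+159)/169⌉ = ⌈186/169⌉ − ⌈159/169⌉ = 2 − 1 = 1
n=1: ⌈(2·27+159)/169⌉ − ⌈(1·27+159)/169⌉ = ⌈213/169⌉ − ⌈186/169⌉ = 2 − 2 = 0
n=2: ⌈(3·27+159)/169⌉ − ⌈(2·27+159)/169⌉ = ⌈240/169⌉ − ⌈213/169⌉ = 2 − 2 = 0
n=3: ⌈(4·27+159)/169⌉ − ⌈(3·27+159)/169⌉ = ⌈267/169⌉ − ⌈240/169⌉ = 2 − 2 = 0
n=4: ⌈(5·27+159)/169⌉ − ⌈(4·27+159)/169⌉ = ⌈294/169⌉ − ⌈267/169⌉ = 2 − 2 = 0
n=5: ⌈(6·27+159)/169⌉ − ⌈(5·27+159)/169⌉ = ⌈321/169⌉ − ⌈294/169⌉ = 2 − 2 = 0
n=6: ⌈(7·27+159)/169⌉ − ⌈(6·27+159)/169⌉ = ⌈348/169⌉ − ⌈321/169⌉ = 3 − 2 = 1
n=7: ⌈(8·27+159)/169⌉ − ⌈(7·27+159)/169⌉ = ⌈375/169⌉ − ⌈348/169⌉ = 3 − 3 = 0
n=8: ⌈(9·27+159)/169⌉ − ⌈(8·27+159)/169⌉ = ⌈402/169⌉ − ⌈375/169⌉ = 3 − 3 = 0
n=9: ⌈(10·27+159)/169⌉ − ⌈(9·27+159)/169⌉ = ⌈429/169⌉ − ⌈402/169⌉ = 3 − 3 = 0
n=10: ⌈(11·27+159)/169⌉ − ⌈(10·27+159)/169⌉ = ⌈456/169⌉ − ⌈429/169⌉ = 3 − 3 = 0
n=11: ⌈(12·27+159)/169⌉ − ⌈(11·27+159)/169⌉ = ⌈483/169⌉ − ⌈456/169⌉ = 3 − 3 = 0
n=12: ⌈(13·27+159)/169⌉ − ⌈(12·27+159)/169⌉ = ⌈510/169⌉ − ⌈483/169⌉ = 4 − 3 = 1
n=13: ⌈(14·27+159)/169⌉ − ⌈(13·27+159)/169⌉ = ⌈537/169⌉ − ⌈510/169⌉ = 4 − 4 = 0
n=14: ⌈(15·27+159)/169⌉ − ⌈(14·27+159)/169⌉ = ⌈564/169⌉ − ⌈537/169⌉ = 4 − 4 = 0
n=15: ⌈(16·27+159)/169⌉ − ⌈(15·27+159)/169⌉ = ⌈591/169⌉ − ⌈564/169⌉ = 4 − 4 = 0
n=16: ⌈(17·27+159)/169⌉ − ⌈(16·27+159)/169⌉ = ⌈618/169⌉ − ⌈591/169⌉ = 4 − 4 = 0
n=17: ⌈(18·27+159)/169⌉ − ⌈(17·27+159)/169⌉ = ⌈645/169⌉ − ⌈618/169⌉ = 4 − 4 = 0
n=18: ⌈(19·27+159)/169⌉ − ⌈(18·27+159)/169⌉ = ⌈672/169⌉ − ⌈645/169⌉ = 4 − 4 = 0
n=19: ⌈(20·27+159)/169⌉ − ⌈(19·27+159)/169⌉ = ⌈699/169⌉ − ⌈672/169⌉ = 5 − 4 = 1
n=20: ⌈(21·27+159)/169⌉ − ⌈(20·27+159)/169⌉ = ⌈726/169⌉ − ⌈699/169⌉ = 5 − 5 = 0
n=21: ⌈(22·27+159)/169⌉ − ⌈(21·27+159)/169⌉ = ⌈753/169⌉ − ⌈726/169⌉ = 5 − 5 = 0
n=22: ⌈(23·27+159)/169⌉ − ⌈(22·27+159)/169⌉ = ⌈780/169⌉ − ⌈753/169⌉ = 5 − 5 = 0
n=23: ⌈(24·27+159)/169⌉ − ⌈(23·27+159)/169⌉ = ⌈807/169⌉ − ⌈780/169⌉ = 5 − 5 = 0
n=24: ⌈(25·27+159)/169⌉ − ⌈(24·27+159)/169⌉ = ⌈834/169⌉ − ⌈807/169⌉ = 5 − 5 = 0
n=25: ⌈(26·27+159)/169⌉ − ⌈(25·27+159)/169⌉ = ⌈861/169⌉ − ⌈834/169⌉ = 6 − 5 = 1
n=26: ⌈(27·27+159)/169⌉ − ⌈(26·27+159)/169⌉ = ⌈888/169⌉ − ⌈861/169⌉ = 6 − 6 = 0
n=27: ⌈(28·27+159)/169⌉ − ⌈(27·27+159)/169⌉ = ⌈915/169⌉ − ⌈888/169⌉ = 6 − 6 = 0
n=28: ⌈(29·27+159)/169⌉ − ⌈(28·27+159)/169⌉ = ⌈942/169⌉ − ⌈915/169⌉ = 6 − 6 = 0
n=29: ⌈(30·27+159)/169⌉ − ⌈(29·27+159)/169⌉ = ⌈969/169⌉ − ⌈942/169⌉ = 6 − 6 = 0
n=30: ⌈(31·27+159)/169⌉ − ⌈(30·27+159)/169⌉ = ⌈996/169⌉ − ⌈969/169⌉ = 6 − 6 = 0
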